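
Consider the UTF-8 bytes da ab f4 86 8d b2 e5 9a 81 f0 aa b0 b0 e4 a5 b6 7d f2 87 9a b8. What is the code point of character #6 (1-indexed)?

U+007D

Offset 0: leading byte 0xDA = 11011010 → 2-byte char #1 = DA AB.
Offset 2: leading byte 0xF4 = 11110100 → 4-byte char #2 = F4 86 8D B2.
Offset 6: leading byte 0xE5 = 11100101 → 3-byte char #3 = E5 9A 81.
Offset 9: leading byte 0xF0 = 11110000 → 4-byte char #4 = F0 AA B0 B0.
Offset 13: leading byte 0xE4 = 11100100 → 3-byte char #5 = E4 A5 B6.
Offset 16: leading byte 0x7D = 01111101 → 1-byte char #6 = 7D.
Leading byte 0x7D = 01111101 matches 0xxxxxxx → 1-byte sequence.
Byte 1: 0x7D = 01111101, payload 1111101 (7 bits).
Concatenate: 1111101 = 0x7D (7 bits → U+007D).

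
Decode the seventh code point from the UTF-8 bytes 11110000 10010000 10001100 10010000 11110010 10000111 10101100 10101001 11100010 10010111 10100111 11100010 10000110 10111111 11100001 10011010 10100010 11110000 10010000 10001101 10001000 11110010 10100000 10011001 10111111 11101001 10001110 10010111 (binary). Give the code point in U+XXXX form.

U+A067F

Offset 0: leading byte 0xF0 = 11110000 → 4-byte char #1 = F0 90 8C 90.
Offset 4: leading byte 0xF2 = 11110010 → 4-byte char #2 = F2 87 AC A9.
Offset 8: leading byte 0xE2 = 11100010 → 3-byte char #3 = E2 97 A7.
Offset 11: leading byte 0xE2 = 11100010 → 3-byte char #4 = E2 86 BF.
Offset 14: leading byte 0xE1 = 11100001 → 3-byte char #5 = E1 9A A2.
Offset 17: leading byte 0xF0 = 11110000 → 4-byte char #6 = F0 90 8D 88.
Offset 21: leading byte 0xF2 = 11110010 → 4-byte char #7 = F2 A0 99 BF.
Leading byte 0xF2 = 11110010 matches 11110xxx → 4-byte sequence.
Byte 1: 0xF2 = 11110010, payload 010 (3 bits).
Byte 2: 0xA0 = 10100000 (10xxxxxx ✓), payload 100000.
Byte 3: 0x99 = 10011001 (10xxxxxx ✓), payload 011001.
Byte 4: 0xBF = 10111111 (10xxxxxx ✓), payload 111111.
Concatenate: 010100000011001111111 = 0xA067F (21 bits → U+A067F).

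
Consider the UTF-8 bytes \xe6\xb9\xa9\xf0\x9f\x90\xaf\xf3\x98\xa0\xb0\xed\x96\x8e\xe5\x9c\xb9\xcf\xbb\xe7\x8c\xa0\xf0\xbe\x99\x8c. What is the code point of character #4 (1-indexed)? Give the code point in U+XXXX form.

Offset 0: leading byte 0xE6 = 11100110 → 3-byte char #1 = E6 B9 A9.
Offset 3: leading byte 0xF0 = 11110000 → 4-byte char #2 = F0 9F 90 AF.
Offset 7: leading byte 0xF3 = 11110011 → 4-byte char #3 = F3 98 A0 B0.
Offset 11: leading byte 0xED = 11101101 → 3-byte char #4 = ED 96 8E.
Leading byte 0xED = 11101101 matches 1110xxxx → 3-byte sequence.
Byte 1: 0xED = 11101101, payload 1101 (4 bits).
Byte 2: 0x96 = 10010110 (10xxxxxx ✓), payload 010110.
Byte 3: 0x8E = 10001110 (10xxxxxx ✓), payload 001110.
Concatenate: 1101010110001110 = 0xD58E (16 bits → U+D58E).

U+D58E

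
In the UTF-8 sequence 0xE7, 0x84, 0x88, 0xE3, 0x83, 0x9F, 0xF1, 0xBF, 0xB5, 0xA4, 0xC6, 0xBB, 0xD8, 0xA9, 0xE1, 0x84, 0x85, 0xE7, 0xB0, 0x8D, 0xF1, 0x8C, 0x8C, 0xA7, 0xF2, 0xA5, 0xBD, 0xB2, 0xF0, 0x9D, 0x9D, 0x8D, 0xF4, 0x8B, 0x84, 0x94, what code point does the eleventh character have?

Offset 0: leading byte 0xE7 = 11100111 → 3-byte char #1 = E7 84 88.
Offset 3: leading byte 0xE3 = 11100011 → 3-byte char #2 = E3 83 9F.
Offset 6: leading byte 0xF1 = 11110001 → 4-byte char #3 = F1 BF B5 A4.
Offset 10: leading byte 0xC6 = 11000110 → 2-byte char #4 = C6 BB.
Offset 12: leading byte 0xD8 = 11011000 → 2-byte char #5 = D8 A9.
Offset 14: leading byte 0xE1 = 11100001 → 3-byte char #6 = E1 84 85.
Offset 17: leading byte 0xE7 = 11100111 → 3-byte char #7 = E7 B0 8D.
Offset 20: leading byte 0xF1 = 11110001 → 4-byte char #8 = F1 8C 8C A7.
Offset 24: leading byte 0xF2 = 11110010 → 4-byte char #9 = F2 A5 BD B2.
Offset 28: leading byte 0xF0 = 11110000 → 4-byte char #10 = F0 9D 9D 8D.
Offset 32: leading byte 0xF4 = 11110100 → 4-byte char #11 = F4 8B 84 94.
Leading byte 0xF4 = 11110100 matches 11110xxx → 4-byte sequence.
Byte 1: 0xF4 = 11110100, payload 100 (3 bits).
Byte 2: 0x8B = 10001011 (10xxxxxx ✓), payload 001011.
Byte 3: 0x84 = 10000100 (10xxxxxx ✓), payload 000100.
Byte 4: 0x94 = 10010100 (10xxxxxx ✓), payload 010100.
Concatenate: 100001011000100010100 = 0x10B114 (21 bits → U+10B114).

U+10B114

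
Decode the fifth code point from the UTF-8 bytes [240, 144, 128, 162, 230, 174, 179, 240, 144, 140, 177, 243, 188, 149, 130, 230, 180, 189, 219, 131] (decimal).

Offset 0: leading byte 0xF0 = 11110000 → 4-byte char #1 = F0 90 80 A2.
Offset 4: leading byte 0xE6 = 11100110 → 3-byte char #2 = E6 AE B3.
Offset 7: leading byte 0xF0 = 11110000 → 4-byte char #3 = F0 90 8C B1.
Offset 11: leading byte 0xF3 = 11110011 → 4-byte char #4 = F3 BC 95 82.
Offset 15: leading byte 0xE6 = 11100110 → 3-byte char #5 = E6 B4 BD.
Leading byte 0xE6 = 11100110 matches 1110xxxx → 3-byte sequence.
Byte 1: 0xE6 = 11100110, payload 0110 (4 bits).
Byte 2: 0xB4 = 10110100 (10xxxxxx ✓), payload 110100.
Byte 3: 0xBD = 10111101 (10xxxxxx ✓), payload 111101.
Concatenate: 0110110100111101 = 0x6D3D (16 bits → U+6D3D).

U+6D3D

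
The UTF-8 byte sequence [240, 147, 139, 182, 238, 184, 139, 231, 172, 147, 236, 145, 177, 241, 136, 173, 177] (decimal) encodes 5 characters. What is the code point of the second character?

U+EE0B

Offset 0: leading byte 0xF0 = 11110000 → 4-byte char #1 = F0 93 8B B6.
Offset 4: leading byte 0xEE = 11101110 → 3-byte char #2 = EE B8 8B.
Leading byte 0xEE = 11101110 matches 1110xxxx → 3-byte sequence.
Byte 1: 0xEE = 11101110, payload 1110 (4 bits).
Byte 2: 0xB8 = 10111000 (10xxxxxx ✓), payload 111000.
Byte 3: 0x8B = 10001011 (10xxxxxx ✓), payload 001011.
Concatenate: 1110111000001011 = 0xEE0B (16 bits → U+EE0B).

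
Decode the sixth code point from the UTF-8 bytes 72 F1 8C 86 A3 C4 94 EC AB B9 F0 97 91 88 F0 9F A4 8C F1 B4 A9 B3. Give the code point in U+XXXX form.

Offset 0: leading byte 0x72 = 01110010 → 1-byte char #1 = 72.
Offset 1: leading byte 0xF1 = 11110001 → 4-byte char #2 = F1 8C 86 A3.
Offset 5: leading byte 0xC4 = 11000100 → 2-byte char #3 = C4 94.
Offset 7: leading byte 0xEC = 11101100 → 3-byte char #4 = EC AB B9.
Offset 10: leading byte 0xF0 = 11110000 → 4-byte char #5 = F0 97 91 88.
Offset 14: leading byte 0xF0 = 11110000 → 4-byte char #6 = F0 9F A4 8C.
Leading byte 0xF0 = 11110000 matches 11110xxx → 4-byte sequence.
Byte 1: 0xF0 = 11110000, payload 000 (3 bits).
Byte 2: 0x9F = 10011111 (10xxxxxx ✓), payload 011111.
Byte 3: 0xA4 = 10100100 (10xxxxxx ✓), payload 100100.
Byte 4: 0x8C = 10001100 (10xxxxxx ✓), payload 001100.
Concatenate: 000011111100100001100 = 0x1F90C (21 bits → U+1F90C).

U+1F90C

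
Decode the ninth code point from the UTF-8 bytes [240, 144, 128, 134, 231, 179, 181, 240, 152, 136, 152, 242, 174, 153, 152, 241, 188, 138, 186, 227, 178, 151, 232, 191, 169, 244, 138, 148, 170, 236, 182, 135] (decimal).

U+CD87

Offset 0: leading byte 0xF0 = 11110000 → 4-byte char #1 = F0 90 80 86.
Offset 4: leading byte 0xE7 = 11100111 → 3-byte char #2 = E7 B3 B5.
Offset 7: leading byte 0xF0 = 11110000 → 4-byte char #3 = F0 98 88 98.
Offset 11: leading byte 0xF2 = 11110010 → 4-byte char #4 = F2 AE 99 98.
Offset 15: leading byte 0xF1 = 11110001 → 4-byte char #5 = F1 BC 8A BA.
Offset 19: leading byte 0xE3 = 11100011 → 3-byte char #6 = E3 B2 97.
Offset 22: leading byte 0xE8 = 11101000 → 3-byte char #7 = E8 BF A9.
Offset 25: leading byte 0xF4 = 11110100 → 4-byte char #8 = F4 8A 94 AA.
Offset 29: leading byte 0xEC = 11101100 → 3-byte char #9 = EC B6 87.
Leading byte 0xEC = 11101100 matches 1110xxxx → 3-byte sequence.
Byte 1: 0xEC = 11101100, payload 1100 (4 bits).
Byte 2: 0xB6 = 10110110 (10xxxxxx ✓), payload 110110.
Byte 3: 0x87 = 10000111 (10xxxxxx ✓), payload 000111.
Concatenate: 1100110110000111 = 0xCD87 (16 bits → U+CD87).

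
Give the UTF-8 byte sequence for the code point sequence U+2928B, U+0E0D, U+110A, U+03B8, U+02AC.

U+2928B: 4-byte form → F0 A9 8A 8B.
U+0E0D: 3-byte form → E0 B8 8D.
U+110A: 3-byte form → E1 84 8A.
U+03B8: 2-byte form → CE B8.
U+02AC: 2-byte form → CA AC.
Concatenated (14 bytes): F0 A9 8A 8B E0 B8 8D E1 84 8A CE B8 CA AC.

F0 A9 8A 8B E0 B8 8D E1 84 8A CE B8 CA AC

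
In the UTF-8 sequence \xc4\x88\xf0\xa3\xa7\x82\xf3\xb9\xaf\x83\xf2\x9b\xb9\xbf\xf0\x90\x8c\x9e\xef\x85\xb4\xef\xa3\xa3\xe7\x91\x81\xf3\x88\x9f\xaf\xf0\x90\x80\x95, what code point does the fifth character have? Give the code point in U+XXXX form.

Offset 0: leading byte 0xC4 = 11000100 → 2-byte char #1 = C4 88.
Offset 2: leading byte 0xF0 = 11110000 → 4-byte char #2 = F0 A3 A7 82.
Offset 6: leading byte 0xF3 = 11110011 → 4-byte char #3 = F3 B9 AF 83.
Offset 10: leading byte 0xF2 = 11110010 → 4-byte char #4 = F2 9B B9 BF.
Offset 14: leading byte 0xF0 = 11110000 → 4-byte char #5 = F0 90 8C 9E.
Leading byte 0xF0 = 11110000 matches 11110xxx → 4-byte sequence.
Byte 1: 0xF0 = 11110000, payload 000 (3 bits).
Byte 2: 0x90 = 10010000 (10xxxxxx ✓), payload 010000.
Byte 3: 0x8C = 10001100 (10xxxxxx ✓), payload 001100.
Byte 4: 0x9E = 10011110 (10xxxxxx ✓), payload 011110.
Concatenate: 000010000001100011110 = 0x1031E (21 bits → U+1031E).

U+1031E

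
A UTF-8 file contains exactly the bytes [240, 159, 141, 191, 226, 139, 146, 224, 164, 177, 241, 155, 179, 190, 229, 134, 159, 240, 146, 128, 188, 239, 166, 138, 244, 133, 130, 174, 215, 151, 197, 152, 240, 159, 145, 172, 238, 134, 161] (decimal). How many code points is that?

Byte at offset 0: 0xF0 = 11110000 → 4-byte char (#1). Advance 4.
Byte at offset 4: 0xE2 = 11100010 → 3-byte char (#2). Advance 3.
Byte at offset 7: 0xE0 = 11100000 → 3-byte char (#3). Advance 3.
Byte at offset 10: 0xF1 = 11110001 → 4-byte char (#4). Advance 4.
Byte at offset 14: 0xE5 = 11100101 → 3-byte char (#5). Advance 3.
Byte at offset 17: 0xF0 = 11110000 → 4-byte char (#6). Advance 4.
Byte at offset 21: 0xEF = 11101111 → 3-byte char (#7). Advance 3.
Byte at offset 24: 0xF4 = 11110100 → 4-byte char (#8). Advance 4.
Byte at offset 28: 0xD7 = 11010111 → 2-byte char (#9). Advance 2.
Byte at offset 30: 0xC5 = 11000101 → 2-byte char (#10). Advance 2.
Byte at offset 32: 0xF0 = 11110000 → 4-byte char (#11). Advance 4.
Byte at offset 36: 0xEE = 11101110 → 3-byte char (#12). Advance 3.
Reached end at offset 39 after 12 code points.

12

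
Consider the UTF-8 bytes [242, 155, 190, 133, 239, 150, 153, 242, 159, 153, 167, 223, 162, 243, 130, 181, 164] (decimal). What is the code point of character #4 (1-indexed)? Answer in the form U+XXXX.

U+07E2

Offset 0: leading byte 0xF2 = 11110010 → 4-byte char #1 = F2 9B BE 85.
Offset 4: leading byte 0xEF = 11101111 → 3-byte char #2 = EF 96 99.
Offset 7: leading byte 0xF2 = 11110010 → 4-byte char #3 = F2 9F 99 A7.
Offset 11: leading byte 0xDF = 11011111 → 2-byte char #4 = DF A2.
Leading byte 0xDF = 11011111 matches 110xxxxx → 2-byte sequence.
Byte 1: 0xDF = 11011111, payload 11111 (5 bits).
Byte 2: 0xA2 = 10100010 (10xxxxxx ✓), payload 100010.
Concatenate: 11111100010 = 0x7E2 (11 bits → U+07E2).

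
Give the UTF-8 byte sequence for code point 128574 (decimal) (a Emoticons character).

U+1F63E = 0x1F63E = 128574 decimal. In range U+10000–U+10FFFF → 4-byte form: 11110xxx 10xxxxxx 10xxxxxx 10xxxxxx.
Binary (21 bits): 000011111011000111110.
Split 3+6+6+6: 000 | 011111 | 011000 | 111110.
Byte 1: 11110000 = 0xF0.
Byte 2: 10011111 = 0x9F.
Byte 3: 10011000 = 0x98.
Byte 4: 10111110 = 0xBE.

F0 9F 98 BE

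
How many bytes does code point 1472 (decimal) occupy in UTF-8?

2

U+05C0 = 0x5C0. UTF-8 uses 1 byte below 0x80, 2 below 0x800, 3 below 0x10000, 4 up to 0x10FFFF. 0x5C0 is in U+0080–U+07FF → 2 bytes.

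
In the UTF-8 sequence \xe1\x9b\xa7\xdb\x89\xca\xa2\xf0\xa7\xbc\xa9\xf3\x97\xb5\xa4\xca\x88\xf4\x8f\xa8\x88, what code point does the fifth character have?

U+D7D64

Offset 0: leading byte 0xE1 = 11100001 → 3-byte char #1 = E1 9B A7.
Offset 3: leading byte 0xDB = 11011011 → 2-byte char #2 = DB 89.
Offset 5: leading byte 0xCA = 11001010 → 2-byte char #3 = CA A2.
Offset 7: leading byte 0xF0 = 11110000 → 4-byte char #4 = F0 A7 BC A9.
Offset 11: leading byte 0xF3 = 11110011 → 4-byte char #5 = F3 97 B5 A4.
Leading byte 0xF3 = 11110011 matches 11110xxx → 4-byte sequence.
Byte 1: 0xF3 = 11110011, payload 011 (3 bits).
Byte 2: 0x97 = 10010111 (10xxxxxx ✓), payload 010111.
Byte 3: 0xB5 = 10110101 (10xxxxxx ✓), payload 110101.
Byte 4: 0xA4 = 10100100 (10xxxxxx ✓), payload 100100.
Concatenate: 011010111110101100100 = 0xD7D64 (21 bits → U+D7D64).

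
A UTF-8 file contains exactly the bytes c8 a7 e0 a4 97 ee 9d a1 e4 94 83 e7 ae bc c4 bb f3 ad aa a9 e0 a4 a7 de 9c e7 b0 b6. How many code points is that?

Byte at offset 0: 0xC8 = 11001000 → 2-byte char (#1). Advance 2.
Byte at offset 2: 0xE0 = 11100000 → 3-byte char (#2). Advance 3.
Byte at offset 5: 0xEE = 11101110 → 3-byte char (#3). Advance 3.
Byte at offset 8: 0xE4 = 11100100 → 3-byte char (#4). Advance 3.
Byte at offset 11: 0xE7 = 11100111 → 3-byte char (#5). Advance 3.
Byte at offset 14: 0xC4 = 11000100 → 2-byte char (#6). Advance 2.
Byte at offset 16: 0xF3 = 11110011 → 4-byte char (#7). Advance 4.
Byte at offset 20: 0xE0 = 11100000 → 3-byte char (#8). Advance 3.
Byte at offset 23: 0xDE = 11011110 → 2-byte char (#9). Advance 2.
Byte at offset 25: 0xE7 = 11100111 → 3-byte char (#10). Advance 3.
Reached end at offset 28 after 10 code points.

10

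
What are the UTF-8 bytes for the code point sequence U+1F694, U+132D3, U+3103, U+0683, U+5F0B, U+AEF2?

U+1F694: 4-byte form → F0 9F 9A 94.
U+132D3: 4-byte form → F0 93 8B 93.
U+3103: 3-byte form → E3 84 83.
U+0683: 2-byte form → DA 83.
U+5F0B: 3-byte form → E5 BC 8B.
U+AEF2: 3-byte form → EA BB B2.
Concatenated (19 bytes): F0 9F 9A 94 F0 93 8B 93 E3 84 83 DA 83 E5 BC 8B EA BB B2.

F0 9F 9A 94 F0 93 8B 93 E3 84 83 DA 83 E5 BC 8B EA BB B2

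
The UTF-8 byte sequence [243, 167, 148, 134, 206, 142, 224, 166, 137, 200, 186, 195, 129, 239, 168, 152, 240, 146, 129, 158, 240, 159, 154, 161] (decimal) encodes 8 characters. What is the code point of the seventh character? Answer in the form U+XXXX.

Offset 0: leading byte 0xF3 = 11110011 → 4-byte char #1 = F3 A7 94 86.
Offset 4: leading byte 0xCE = 11001110 → 2-byte char #2 = CE 8E.
Offset 6: leading byte 0xE0 = 11100000 → 3-byte char #3 = E0 A6 89.
Offset 9: leading byte 0xC8 = 11001000 → 2-byte char #4 = C8 BA.
Offset 11: leading byte 0xC3 = 11000011 → 2-byte char #5 = C3 81.
Offset 13: leading byte 0xEF = 11101111 → 3-byte char #6 = EF A8 98.
Offset 16: leading byte 0xF0 = 11110000 → 4-byte char #7 = F0 92 81 9E.
Leading byte 0xF0 = 11110000 matches 11110xxx → 4-byte sequence.
Byte 1: 0xF0 = 11110000, payload 000 (3 bits).
Byte 2: 0x92 = 10010010 (10xxxxxx ✓), payload 010010.
Byte 3: 0x81 = 10000001 (10xxxxxx ✓), payload 000001.
Byte 4: 0x9E = 10011110 (10xxxxxx ✓), payload 011110.
Concatenate: 000010010000001011110 = 0x1205E (21 bits → U+1205E).

U+1205E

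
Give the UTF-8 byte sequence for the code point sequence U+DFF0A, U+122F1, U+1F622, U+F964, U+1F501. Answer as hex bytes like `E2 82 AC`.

U+DFF0A: 4-byte form → F3 9F BC 8A.
U+122F1: 4-byte form → F0 92 8B B1.
U+1F622: 4-byte form → F0 9F 98 A2.
U+F964: 3-byte form → EF A5 A4.
U+1F501: 4-byte form → F0 9F 94 81.
Concatenated (19 bytes): F3 9F BC 8A F0 92 8B B1 F0 9F 98 A2 EF A5 A4 F0 9F 94 81.

F3 9F BC 8A F0 92 8B B1 F0 9F 98 A2 EF A5 A4 F0 9F 94 81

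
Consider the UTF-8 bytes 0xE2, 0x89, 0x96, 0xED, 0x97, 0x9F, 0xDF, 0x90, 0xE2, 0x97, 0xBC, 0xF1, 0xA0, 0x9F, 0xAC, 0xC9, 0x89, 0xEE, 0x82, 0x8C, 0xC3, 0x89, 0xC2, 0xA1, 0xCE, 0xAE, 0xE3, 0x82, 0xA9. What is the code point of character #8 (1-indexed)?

U+00C9

Offset 0: leading byte 0xE2 = 11100010 → 3-byte char #1 = E2 89 96.
Offset 3: leading byte 0xED = 11101101 → 3-byte char #2 = ED 97 9F.
Offset 6: leading byte 0xDF = 11011111 → 2-byte char #3 = DF 90.
Offset 8: leading byte 0xE2 = 11100010 → 3-byte char #4 = E2 97 BC.
Offset 11: leading byte 0xF1 = 11110001 → 4-byte char #5 = F1 A0 9F AC.
Offset 15: leading byte 0xC9 = 11001001 → 2-byte char #6 = C9 89.
Offset 17: leading byte 0xEE = 11101110 → 3-byte char #7 = EE 82 8C.
Offset 20: leading byte 0xC3 = 11000011 → 2-byte char #8 = C3 89.
Leading byte 0xC3 = 11000011 matches 110xxxxx → 2-byte sequence.
Byte 1: 0xC3 = 11000011, payload 00011 (5 bits).
Byte 2: 0x89 = 10001001 (10xxxxxx ✓), payload 001001.
Concatenate: 00011001001 = 0xC9 (11 bits → U+00C9).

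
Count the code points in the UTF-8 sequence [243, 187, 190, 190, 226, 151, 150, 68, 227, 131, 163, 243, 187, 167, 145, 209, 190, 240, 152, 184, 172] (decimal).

Byte at offset 0: 0xF3 = 11110011 → 4-byte char (#1). Advance 4.
Byte at offset 4: 0xE2 = 11100010 → 3-byte char (#2). Advance 3.
Byte at offset 7: 0x44 = 01000100 → 1-byte char (#3). Advance 1.
Byte at offset 8: 0xE3 = 11100011 → 3-byte char (#4). Advance 3.
Byte at offset 11: 0xF3 = 11110011 → 4-byte char (#5). Advance 4.
Byte at offset 15: 0xD1 = 11010001 → 2-byte char (#6). Advance 2.
Byte at offset 17: 0xF0 = 11110000 → 4-byte char (#7). Advance 4.
Reached end at offset 21 after 7 code points.

7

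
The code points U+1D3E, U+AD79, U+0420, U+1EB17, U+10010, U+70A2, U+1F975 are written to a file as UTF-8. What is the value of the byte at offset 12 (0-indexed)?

U+1D3E → 3-byte form E1 B4 BE at offsets 0–2.
U+AD79 → 3-byte form EA B5 B9 at offsets 3–5.
U+0420 → 2-byte form D0 A0 at offsets 6–7.
U+1EB17 → 4-byte form F0 9E AC 97 at offsets 8–11.
U+10010 → 4-byte form F0 90 80 90 at offsets 12–15.
Offset 12 falls in char 5's range; it's byte 1 of F0 90 80 90 = 0xF0.

0xF0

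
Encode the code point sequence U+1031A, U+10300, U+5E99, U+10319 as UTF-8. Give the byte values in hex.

U+1031A: 4-byte form → F0 90 8C 9A.
U+10300: 4-byte form → F0 90 8C 80.
U+5E99: 3-byte form → E5 BA 99.
U+10319: 4-byte form → F0 90 8C 99.
Concatenated (15 bytes): F0 90 8C 9A F0 90 8C 80 E5 BA 99 F0 90 8C 99.

F0 90 8C 9A F0 90 8C 80 E5 BA 99 F0 90 8C 99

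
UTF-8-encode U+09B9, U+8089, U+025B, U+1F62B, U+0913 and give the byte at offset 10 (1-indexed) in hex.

1-indexed offset 10 is 0-indexed offset 9.
U+09B9 → 3-byte form E0 A6 B9 at offsets 0–2.
U+8089 → 3-byte form E8 82 89 at offsets 3–5.
U+025B → 2-byte form C9 9B at offsets 6–7.
U+1F62B → 4-byte form F0 9F 98 AB at offsets 8–11.
Offset 9 falls in char 4's range; it's byte 2 of F0 9F 98 AB = 0x9F.

0x9F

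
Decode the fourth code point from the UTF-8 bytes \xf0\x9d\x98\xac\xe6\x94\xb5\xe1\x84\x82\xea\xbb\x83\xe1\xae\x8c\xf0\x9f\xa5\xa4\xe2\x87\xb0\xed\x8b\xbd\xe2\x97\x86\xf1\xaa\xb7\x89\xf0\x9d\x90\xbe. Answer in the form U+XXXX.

Offset 0: leading byte 0xF0 = 11110000 → 4-byte char #1 = F0 9D 98 AC.
Offset 4: leading byte 0xE6 = 11100110 → 3-byte char #2 = E6 94 B5.
Offset 7: leading byte 0xE1 = 11100001 → 3-byte char #3 = E1 84 82.
Offset 10: leading byte 0xEA = 11101010 → 3-byte char #4 = EA BB 83.
Leading byte 0xEA = 11101010 matches 1110xxxx → 3-byte sequence.
Byte 1: 0xEA = 11101010, payload 1010 (4 bits).
Byte 2: 0xBB = 10111011 (10xxxxxx ✓), payload 111011.
Byte 3: 0x83 = 10000011 (10xxxxxx ✓), payload 000011.
Concatenate: 1010111011000011 = 0xAEC3 (16 bits → U+AEC3).

U+AEC3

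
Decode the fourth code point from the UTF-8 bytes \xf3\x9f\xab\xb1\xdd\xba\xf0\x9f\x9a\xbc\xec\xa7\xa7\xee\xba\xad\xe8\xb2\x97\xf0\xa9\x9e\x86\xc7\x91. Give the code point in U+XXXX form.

U+C9E7

Offset 0: leading byte 0xF3 = 11110011 → 4-byte char #1 = F3 9F AB B1.
Offset 4: leading byte 0xDD = 11011101 → 2-byte char #2 = DD BA.
Offset 6: leading byte 0xF0 = 11110000 → 4-byte char #3 = F0 9F 9A BC.
Offset 10: leading byte 0xEC = 11101100 → 3-byte char #4 = EC A7 A7.
Leading byte 0xEC = 11101100 matches 1110xxxx → 3-byte sequence.
Byte 1: 0xEC = 11101100, payload 1100 (4 bits).
Byte 2: 0xA7 = 10100111 (10xxxxxx ✓), payload 100111.
Byte 3: 0xA7 = 10100111 (10xxxxxx ✓), payload 100111.
Concatenate: 1100100111100111 = 0xC9E7 (16 bits → U+C9E7).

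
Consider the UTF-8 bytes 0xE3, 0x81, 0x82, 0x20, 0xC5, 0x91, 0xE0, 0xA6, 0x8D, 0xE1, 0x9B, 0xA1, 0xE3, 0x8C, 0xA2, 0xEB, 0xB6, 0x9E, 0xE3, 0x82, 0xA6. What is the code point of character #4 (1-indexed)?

Offset 0: leading byte 0xE3 = 11100011 → 3-byte char #1 = E3 81 82.
Offset 3: leading byte 0x20 = 00100000 → 1-byte char #2 = 20.
Offset 4: leading byte 0xC5 = 11000101 → 2-byte char #3 = C5 91.
Offset 6: leading byte 0xE0 = 11100000 → 3-byte char #4 = E0 A6 8D.
Leading byte 0xE0 = 11100000 matches 1110xxxx → 3-byte sequence.
Byte 1: 0xE0 = 11100000, payload 0000 (4 bits).
Byte 2: 0xA6 = 10100110 (10xxxxxx ✓), payload 100110.
Byte 3: 0x8D = 10001101 (10xxxxxx ✓), payload 001101.
Concatenate: 0000100110001101 = 0x98D (16 bits → U+098D).

U+098D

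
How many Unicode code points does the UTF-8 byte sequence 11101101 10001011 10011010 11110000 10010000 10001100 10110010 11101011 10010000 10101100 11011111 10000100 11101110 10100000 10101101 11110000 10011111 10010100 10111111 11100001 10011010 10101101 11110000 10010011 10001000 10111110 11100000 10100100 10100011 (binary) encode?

9

Byte at offset 0: 0xED = 11101101 → 3-byte char (#1). Advance 3.
Byte at offset 3: 0xF0 = 11110000 → 4-byte char (#2). Advance 4.
Byte at offset 7: 0xEB = 11101011 → 3-byte char (#3). Advance 3.
Byte at offset 10: 0xDF = 11011111 → 2-byte char (#4). Advance 2.
Byte at offset 12: 0xEE = 11101110 → 3-byte char (#5). Advance 3.
Byte at offset 15: 0xF0 = 11110000 → 4-byte char (#6). Advance 4.
Byte at offset 19: 0xE1 = 11100001 → 3-byte char (#7). Advance 3.
Byte at offset 22: 0xF0 = 11110000 → 4-byte char (#8). Advance 4.
Byte at offset 26: 0xE0 = 11100000 → 3-byte char (#9). Advance 3.
Reached end at offset 29 after 9 code points.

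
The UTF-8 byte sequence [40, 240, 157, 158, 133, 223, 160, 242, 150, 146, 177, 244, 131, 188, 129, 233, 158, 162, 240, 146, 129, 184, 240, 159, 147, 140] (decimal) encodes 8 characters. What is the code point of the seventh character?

U+12078

Offset 0: leading byte 0x28 = 00101000 → 1-byte char #1 = 28.
Offset 1: leading byte 0xF0 = 11110000 → 4-byte char #2 = F0 9D 9E 85.
Offset 5: leading byte 0xDF = 11011111 → 2-byte char #3 = DF A0.
Offset 7: leading byte 0xF2 = 11110010 → 4-byte char #4 = F2 96 92 B1.
Offset 11: leading byte 0xF4 = 11110100 → 4-byte char #5 = F4 83 BC 81.
Offset 15: leading byte 0xE9 = 11101001 → 3-byte char #6 = E9 9E A2.
Offset 18: leading byte 0xF0 = 11110000 → 4-byte char #7 = F0 92 81 B8.
Leading byte 0xF0 = 11110000 matches 11110xxx → 4-byte sequence.
Byte 1: 0xF0 = 11110000, payload 000 (3 bits).
Byte 2: 0x92 = 10010010 (10xxxxxx ✓), payload 010010.
Byte 3: 0x81 = 10000001 (10xxxxxx ✓), payload 000001.
Byte 4: 0xB8 = 10111000 (10xxxxxx ✓), payload 111000.
Concatenate: 000010010000001111000 = 0x12078 (21 bits → U+12078).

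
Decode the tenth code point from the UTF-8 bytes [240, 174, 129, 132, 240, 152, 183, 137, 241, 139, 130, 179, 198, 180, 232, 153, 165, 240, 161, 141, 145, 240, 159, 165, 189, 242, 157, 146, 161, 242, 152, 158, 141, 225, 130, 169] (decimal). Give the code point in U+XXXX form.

Offset 0: leading byte 0xF0 = 11110000 → 4-byte char #1 = F0 AE 81 84.
Offset 4: leading byte 0xF0 = 11110000 → 4-byte char #2 = F0 98 B7 89.
Offset 8: leading byte 0xF1 = 11110001 → 4-byte char #3 = F1 8B 82 B3.
Offset 12: leading byte 0xC6 = 11000110 → 2-byte char #4 = C6 B4.
Offset 14: leading byte 0xE8 = 11101000 → 3-byte char #5 = E8 99 A5.
Offset 17: leading byte 0xF0 = 11110000 → 4-byte char #6 = F0 A1 8D 91.
Offset 21: leading byte 0xF0 = 11110000 → 4-byte char #7 = F0 9F A5 BD.
Offset 25: leading byte 0xF2 = 11110010 → 4-byte char #8 = F2 9D 92 A1.
Offset 29: leading byte 0xF2 = 11110010 → 4-byte char #9 = F2 98 9E 8D.
Offset 33: leading byte 0xE1 = 11100001 → 3-byte char #10 = E1 82 A9.
Leading byte 0xE1 = 11100001 matches 1110xxxx → 3-byte sequence.
Byte 1: 0xE1 = 11100001, payload 0001 (4 bits).
Byte 2: 0x82 = 10000010 (10xxxxxx ✓), payload 000010.
Byte 3: 0xA9 = 10101001 (10xxxxxx ✓), payload 101001.
Concatenate: 0001000010101001 = 0x10A9 (16 bits → U+10A9).

U+10A9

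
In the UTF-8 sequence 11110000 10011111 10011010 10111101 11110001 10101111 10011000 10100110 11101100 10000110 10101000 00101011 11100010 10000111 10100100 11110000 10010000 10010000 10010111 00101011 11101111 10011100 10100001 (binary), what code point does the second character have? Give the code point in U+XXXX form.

U+6F626

Offset 0: leading byte 0xF0 = 11110000 → 4-byte char #1 = F0 9F 9A BD.
Offset 4: leading byte 0xF1 = 11110001 → 4-byte char #2 = F1 AF 98 A6.
Leading byte 0xF1 = 11110001 matches 11110xxx → 4-byte sequence.
Byte 1: 0xF1 = 11110001, payload 001 (3 bits).
Byte 2: 0xAF = 10101111 (10xxxxxx ✓), payload 101111.
Byte 3: 0x98 = 10011000 (10xxxxxx ✓), payload 011000.
Byte 4: 0xA6 = 10100110 (10xxxxxx ✓), payload 100110.
Concatenate: 001101111011000100110 = 0x6F626 (21 bits → U+6F626).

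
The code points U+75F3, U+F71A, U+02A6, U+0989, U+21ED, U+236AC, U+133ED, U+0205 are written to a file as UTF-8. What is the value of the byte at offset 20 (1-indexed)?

0x93

1-indexed offset 20 is 0-indexed offset 19.
U+75F3 → 3-byte form E7 97 B3 at offsets 0–2.
U+F71A → 3-byte form EF 9C 9A at offsets 3–5.
U+02A6 → 2-byte form CA A6 at offsets 6–7.
U+0989 → 3-byte form E0 A6 89 at offsets 8–10.
U+21ED → 3-byte form E2 87 AD at offsets 11–13.
U+236AC → 4-byte form F0 A3 9A AC at offsets 14–17.
U+133ED → 4-byte form F0 93 8F AD at offsets 18–21.
Offset 19 falls in char 7's range; it's byte 2 of F0 93 8F AD = 0x93.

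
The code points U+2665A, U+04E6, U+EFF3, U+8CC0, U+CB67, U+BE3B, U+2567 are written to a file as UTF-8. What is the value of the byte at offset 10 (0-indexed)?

U+2665A → 4-byte form F0 A6 99 9A at offsets 0–3.
U+04E6 → 2-byte form D3 A6 at offsets 4–5.
U+EFF3 → 3-byte form EE BF B3 at offsets 6–8.
U+8CC0 → 3-byte form E8 B3 80 at offsets 9–11.
Offset 10 falls in char 4's range; it's byte 2 of E8 B3 80 = 0xB3.

0xB3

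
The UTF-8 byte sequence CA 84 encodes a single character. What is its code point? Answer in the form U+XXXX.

Leading byte 0xCA = 11001010 matches 110xxxxx → 2-byte sequence.
Byte 1: 0xCA = 11001010, payload 01010 (5 bits).
Byte 2: 0x84 = 10000100 (10xxxxxx ✓), payload 000100.
Concatenate: 01010000100 = 0x284 (11 bits → U+0284).

U+0284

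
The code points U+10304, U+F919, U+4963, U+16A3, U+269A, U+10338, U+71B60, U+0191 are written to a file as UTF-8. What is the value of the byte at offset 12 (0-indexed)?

0xA3

U+10304 → 4-byte form F0 90 8C 84 at offsets 0–3.
U+F919 → 3-byte form EF A4 99 at offsets 4–6.
U+4963 → 3-byte form E4 A5 A3 at offsets 7–9.
U+16A3 → 3-byte form E1 9A A3 at offsets 10–12.
Offset 12 falls in char 4's range; it's byte 3 of E1 9A A3 = 0xA3.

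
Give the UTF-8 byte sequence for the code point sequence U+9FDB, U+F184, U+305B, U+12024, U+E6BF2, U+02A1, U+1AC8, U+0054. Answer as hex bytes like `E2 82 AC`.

U+9FDB: 3-byte form → E9 BF 9B.
U+F184: 3-byte form → EF 86 84.
U+305B: 3-byte form → E3 81 9B.
U+12024: 4-byte form → F0 92 80 A4.
U+E6BF2: 4-byte form → F3 A6 AF B2.
U+02A1: 2-byte form → CA A1.
U+1AC8: 3-byte form → E1 AB 88.
U+0054: 1-byte form → 54.
Concatenated (23 bytes): E9 BF 9B EF 86 84 E3 81 9B F0 92 80 A4 F3 A6 AF B2 CA A1 E1 AB 88 54.

E9 BF 9B EF 86 84 E3 81 9B F0 92 80 A4 F3 A6 AF B2 CA A1 E1 AB 88 54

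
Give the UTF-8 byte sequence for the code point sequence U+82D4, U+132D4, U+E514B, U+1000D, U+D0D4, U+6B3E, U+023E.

E8 8B 94 F0 93 8B 94 F3 A5 85 8B F0 90 80 8D ED 83 94 E6 AC BE C8 BE

U+82D4: 3-byte form → E8 8B 94.
U+132D4: 4-byte form → F0 93 8B 94.
U+E514B: 4-byte form → F3 A5 85 8B.
U+1000D: 4-byte form → F0 90 80 8D.
U+D0D4: 3-byte form → ED 83 94.
U+6B3E: 3-byte form → E6 AC BE.
U+023E: 2-byte form → C8 BE.
Concatenated (23 bytes): E8 8B 94 F0 93 8B 94 F3 A5 85 8B F0 90 80 8D ED 83 94 E6 AC BE C8 BE.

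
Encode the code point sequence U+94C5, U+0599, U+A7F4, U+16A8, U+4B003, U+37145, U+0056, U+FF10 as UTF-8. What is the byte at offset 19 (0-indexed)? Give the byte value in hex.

U+94C5 → 3-byte form E9 93 85 at offsets 0–2.
U+0599 → 2-byte form D6 99 at offsets 3–4.
U+A7F4 → 3-byte form EA 9F B4 at offsets 5–7.
U+16A8 → 3-byte form E1 9A A8 at offsets 8–10.
U+4B003 → 4-byte form F1 8B 80 83 at offsets 11–14.
U+37145 → 4-byte form F0 B7 85 85 at offsets 15–18.
U+0056 → 1-byte form 56 at offsets 19–19.
Offset 19 falls in char 7's range; it's byte 1 of 56 = 0x56.

0x56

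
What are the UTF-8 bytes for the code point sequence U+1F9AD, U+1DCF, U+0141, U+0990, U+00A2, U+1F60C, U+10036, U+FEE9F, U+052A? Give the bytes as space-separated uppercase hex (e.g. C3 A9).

U+1F9AD: 4-byte form → F0 9F A6 AD.
U+1DCF: 3-byte form → E1 B7 8F.
U+0141: 2-byte form → C5 81.
U+0990: 3-byte form → E0 A6 90.
U+00A2: 2-byte form → C2 A2.
U+1F60C: 4-byte form → F0 9F 98 8C.
U+10036: 4-byte form → F0 90 80 B6.
U+FEE9F: 4-byte form → F3 BE BA 9F.
U+052A: 2-byte form → D4 AA.
Concatenated (28 bytes): F0 9F A6 AD E1 B7 8F C5 81 E0 A6 90 C2 A2 F0 9F 98 8C F0 90 80 B6 F3 BE BA 9F D4 AA.

F0 9F A6 AD E1 B7 8F C5 81 E0 A6 90 C2 A2 F0 9F 98 8C F0 90 80 B6 F3 BE BA 9F D4 AA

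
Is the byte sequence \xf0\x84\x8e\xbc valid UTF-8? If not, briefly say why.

Leading byte 0xF0 = 11110000 → 4-byte form.
Continuation bytes all match 10xxxxxx. Payload decodes to 0x43BC.
But 0x43BC < 0x10000, the minimum for a 4-byte sequence — this is an overlong encoding.

invalid (overlong encoding)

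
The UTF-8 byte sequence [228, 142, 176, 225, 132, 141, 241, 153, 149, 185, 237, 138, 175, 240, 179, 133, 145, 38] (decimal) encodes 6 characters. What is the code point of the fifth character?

U+33151

Offset 0: leading byte 0xE4 = 11100100 → 3-byte char #1 = E4 8E B0.
Offset 3: leading byte 0xE1 = 11100001 → 3-byte char #2 = E1 84 8D.
Offset 6: leading byte 0xF1 = 11110001 → 4-byte char #3 = F1 99 95 B9.
Offset 10: leading byte 0xED = 11101101 → 3-byte char #4 = ED 8A AF.
Offset 13: leading byte 0xF0 = 11110000 → 4-byte char #5 = F0 B3 85 91.
Leading byte 0xF0 = 11110000 matches 11110xxx → 4-byte sequence.
Byte 1: 0xF0 = 11110000, payload 000 (3 bits).
Byte 2: 0xB3 = 10110011 (10xxxxxx ✓), payload 110011.
Byte 3: 0x85 = 10000101 (10xxxxxx ✓), payload 000101.
Byte 4: 0x91 = 10010001 (10xxxxxx ✓), payload 010001.
Concatenate: 000110011000101010001 = 0x33151 (21 bits → U+33151).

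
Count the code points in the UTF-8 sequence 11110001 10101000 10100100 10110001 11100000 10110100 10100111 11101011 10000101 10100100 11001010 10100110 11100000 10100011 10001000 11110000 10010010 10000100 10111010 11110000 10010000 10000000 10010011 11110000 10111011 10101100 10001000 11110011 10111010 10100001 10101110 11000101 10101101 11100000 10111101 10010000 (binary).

Byte at offset 0: 0xF1 = 11110001 → 4-byte char (#1). Advance 4.
Byte at offset 4: 0xE0 = 11100000 → 3-byte char (#2). Advance 3.
Byte at offset 7: 0xEB = 11101011 → 3-byte char (#3). Advance 3.
Byte at offset 10: 0xCA = 11001010 → 2-byte char (#4). Advance 2.
Byte at offset 12: 0xE0 = 11100000 → 3-byte char (#5). Advance 3.
Byte at offset 15: 0xF0 = 11110000 → 4-byte char (#6). Advance 4.
Byte at offset 19: 0xF0 = 11110000 → 4-byte char (#7). Advance 4.
Byte at offset 23: 0xF0 = 11110000 → 4-byte char (#8). Advance 4.
Byte at offset 27: 0xF3 = 11110011 → 4-byte char (#9). Advance 4.
Byte at offset 31: 0xC5 = 11000101 → 2-byte char (#10). Advance 2.
Byte at offset 33: 0xE0 = 11100000 → 3-byte char (#11). Advance 3.
Reached end at offset 36 after 11 code points.

11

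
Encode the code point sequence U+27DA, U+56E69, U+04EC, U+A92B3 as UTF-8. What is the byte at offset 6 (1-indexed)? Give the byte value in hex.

1-indexed offset 6 is 0-indexed offset 5.
U+27DA → 3-byte form E2 9F 9A at offsets 0–2.
U+56E69 → 4-byte form F1 96 B9 A9 at offsets 3–6.
Offset 5 falls in char 2's range; it's byte 3 of F1 96 B9 A9 = 0xB9.

0xB9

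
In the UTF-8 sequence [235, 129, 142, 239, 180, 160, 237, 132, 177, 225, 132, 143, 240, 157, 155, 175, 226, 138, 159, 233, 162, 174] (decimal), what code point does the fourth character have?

U+110F

Offset 0: leading byte 0xEB = 11101011 → 3-byte char #1 = EB 81 8E.
Offset 3: leading byte 0xEF = 11101111 → 3-byte char #2 = EF B4 A0.
Offset 6: leading byte 0xED = 11101101 → 3-byte char #3 = ED 84 B1.
Offset 9: leading byte 0xE1 = 11100001 → 3-byte char #4 = E1 84 8F.
Leading byte 0xE1 = 11100001 matches 1110xxxx → 3-byte sequence.
Byte 1: 0xE1 = 11100001, payload 0001 (4 bits).
Byte 2: 0x84 = 10000100 (10xxxxxx ✓), payload 000100.
Byte 3: 0x8F = 10001111 (10xxxxxx ✓), payload 001111.
Concatenate: 0001000100001111 = 0x110F (16 bits → U+110F).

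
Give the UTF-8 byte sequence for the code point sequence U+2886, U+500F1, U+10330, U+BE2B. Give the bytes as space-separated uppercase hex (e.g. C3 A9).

E2 A2 86 F1 90 83 B1 F0 90 8C B0 EB B8 AB

U+2886: 3-byte form → E2 A2 86.
U+500F1: 4-byte form → F1 90 83 B1.
U+10330: 4-byte form → F0 90 8C B0.
U+BE2B: 3-byte form → EB B8 AB.
Concatenated (14 bytes): E2 A2 86 F1 90 83 B1 F0 90 8C B0 EB B8 AB.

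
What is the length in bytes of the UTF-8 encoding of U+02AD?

2

U+02AD = 0x2AD. UTF-8 uses 1 byte below 0x80, 2 below 0x800, 3 below 0x10000, 4 up to 0x10FFFF. 0x2AD is in U+0080–U+07FF → 2 bytes.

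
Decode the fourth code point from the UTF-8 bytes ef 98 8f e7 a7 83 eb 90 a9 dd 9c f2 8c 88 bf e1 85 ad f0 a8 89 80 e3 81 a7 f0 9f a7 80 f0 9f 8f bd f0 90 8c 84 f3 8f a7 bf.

U+075C

Offset 0: leading byte 0xEF = 11101111 → 3-byte char #1 = EF 98 8F.
Offset 3: leading byte 0xE7 = 11100111 → 3-byte char #2 = E7 A7 83.
Offset 6: leading byte 0xEB = 11101011 → 3-byte char #3 = EB 90 A9.
Offset 9: leading byte 0xDD = 11011101 → 2-byte char #4 = DD 9C.
Leading byte 0xDD = 11011101 matches 110xxxxx → 2-byte sequence.
Byte 1: 0xDD = 11011101, payload 11101 (5 bits).
Byte 2: 0x9C = 10011100 (10xxxxxx ✓), payload 011100.
Concatenate: 11101011100 = 0x75C (11 bits → U+075C).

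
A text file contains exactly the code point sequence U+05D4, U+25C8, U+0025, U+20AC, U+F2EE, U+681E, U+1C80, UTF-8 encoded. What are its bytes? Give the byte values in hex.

U+05D4: 2-byte form → D7 94.
U+25C8: 3-byte form → E2 97 88.
U+0025: 1-byte form → 25.
U+20AC: 3-byte form → E2 82 AC.
U+F2EE: 3-byte form → EF 8B AE.
U+681E: 3-byte form → E6 A0 9E.
U+1C80: 3-byte form → E1 B2 80.
Concatenated (18 bytes): D7 94 E2 97 88 25 E2 82 AC EF 8B AE E6 A0 9E E1 B2 80.

D7 94 E2 97 88 25 E2 82 AC EF 8B AE E6 A0 9E E1 B2 80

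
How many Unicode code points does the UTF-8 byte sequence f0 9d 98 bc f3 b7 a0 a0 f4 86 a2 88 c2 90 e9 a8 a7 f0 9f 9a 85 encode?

Byte at offset 0: 0xF0 = 11110000 → 4-byte char (#1). Advance 4.
Byte at offset 4: 0xF3 = 11110011 → 4-byte char (#2). Advance 4.
Byte at offset 8: 0xF4 = 11110100 → 4-byte char (#3). Advance 4.
Byte at offset 12: 0xC2 = 11000010 → 2-byte char (#4). Advance 2.
Byte at offset 14: 0xE9 = 11101001 → 3-byte char (#5). Advance 3.
Byte at offset 17: 0xF0 = 11110000 → 4-byte char (#6). Advance 4.
Reached end at offset 21 after 6 code points.

6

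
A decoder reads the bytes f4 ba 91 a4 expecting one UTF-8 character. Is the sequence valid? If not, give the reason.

invalid (encodes a value above U+10FFFF)

Leading byte 0xF4 = 11110100 → 4-byte form.
Payload = 0x13A464, which exceeds U+10FFFF, the maximum Unicode code point. (Leading bytes F5–FF, or F4 followed by ≥ 0x90, are invalid.)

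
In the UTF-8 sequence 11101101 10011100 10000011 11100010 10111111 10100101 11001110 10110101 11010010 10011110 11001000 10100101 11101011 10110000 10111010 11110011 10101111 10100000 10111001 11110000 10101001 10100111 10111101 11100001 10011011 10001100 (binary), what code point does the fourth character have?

U+049E

Offset 0: leading byte 0xED = 11101101 → 3-byte char #1 = ED 9C 83.
Offset 3: leading byte 0xE2 = 11100010 → 3-byte char #2 = E2 BF A5.
Offset 6: leading byte 0xCE = 11001110 → 2-byte char #3 = CE B5.
Offset 8: leading byte 0xD2 = 11010010 → 2-byte char #4 = D2 9E.
Leading byte 0xD2 = 11010010 matches 110xxxxx → 2-byte sequence.
Byte 1: 0xD2 = 11010010, payload 10010 (5 bits).
Byte 2: 0x9E = 10011110 (10xxxxxx ✓), payload 011110.
Concatenate: 10010011110 = 0x49E (11 bits → U+049E).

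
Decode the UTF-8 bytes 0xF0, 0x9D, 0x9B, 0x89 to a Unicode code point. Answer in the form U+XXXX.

U+1D6C9

Leading byte 0xF0 = 11110000 matches 11110xxx → 4-byte sequence.
Byte 1: 0xF0 = 11110000, payload 000 (3 bits).
Byte 2: 0x9D = 10011101 (10xxxxxx ✓), payload 011101.
Byte 3: 0x9B = 10011011 (10xxxxxx ✓), payload 011011.
Byte 4: 0x89 = 10001001 (10xxxxxx ✓), payload 001001.
Concatenate: 000011101011011001001 = 0x1D6C9 (21 bits → U+1D6C9).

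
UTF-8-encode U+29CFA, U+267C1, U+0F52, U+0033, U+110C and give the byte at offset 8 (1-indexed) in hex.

1-indexed offset 8 is 0-indexed offset 7.
U+29CFA → 4-byte form F0 A9 B3 BA at offsets 0–3.
U+267C1 → 4-byte form F0 A6 9F 81 at offsets 4–7.
Offset 7 falls in char 2's range; it's byte 4 of F0 A6 9F 81 = 0x81.

0x81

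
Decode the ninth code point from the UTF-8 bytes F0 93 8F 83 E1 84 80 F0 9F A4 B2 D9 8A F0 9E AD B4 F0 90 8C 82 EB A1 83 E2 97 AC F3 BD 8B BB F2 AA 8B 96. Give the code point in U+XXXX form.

Offset 0: leading byte 0xF0 = 11110000 → 4-byte char #1 = F0 93 8F 83.
Offset 4: leading byte 0xE1 = 11100001 → 3-byte char #2 = E1 84 80.
Offset 7: leading byte 0xF0 = 11110000 → 4-byte char #3 = F0 9F A4 B2.
Offset 11: leading byte 0xD9 = 11011001 → 2-byte char #4 = D9 8A.
Offset 13: leading byte 0xF0 = 11110000 → 4-byte char #5 = F0 9E AD B4.
Offset 17: leading byte 0xF0 = 11110000 → 4-byte char #6 = F0 90 8C 82.
Offset 21: leading byte 0xEB = 11101011 → 3-byte char #7 = EB A1 83.
Offset 24: leading byte 0xE2 = 11100010 → 3-byte char #8 = E2 97 AC.
Offset 27: leading byte 0xF3 = 11110011 → 4-byte char #9 = F3 BD 8B BB.
Leading byte 0xF3 = 11110011 matches 11110xxx → 4-byte sequence.
Byte 1: 0xF3 = 11110011, payload 011 (3 bits).
Byte 2: 0xBD = 10111101 (10xxxxxx ✓), payload 111101.
Byte 3: 0x8B = 10001011 (10xxxxxx ✓), payload 001011.
Byte 4: 0xBB = 10111011 (10xxxxxx ✓), payload 111011.
Concatenate: 011111101001011111011 = 0xFD2FB (21 bits → U+FD2FB).

U+FD2FB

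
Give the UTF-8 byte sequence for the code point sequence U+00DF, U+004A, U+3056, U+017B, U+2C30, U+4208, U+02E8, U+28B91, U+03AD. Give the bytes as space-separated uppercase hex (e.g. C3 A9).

U+00DF: 2-byte form → C3 9F.
U+004A: 1-byte form → 4A.
U+3056: 3-byte form → E3 81 96.
U+017B: 2-byte form → C5 BB.
U+2C30: 3-byte form → E2 B0 B0.
U+4208: 3-byte form → E4 88 88.
U+02E8: 2-byte form → CB A8.
U+28B91: 4-byte form → F0 A8 AE 91.
U+03AD: 2-byte form → CE AD.
Concatenated (22 bytes): C3 9F 4A E3 81 96 C5 BB E2 B0 B0 E4 88 88 CB A8 F0 A8 AE 91 CE AD.

C3 9F 4A E3 81 96 C5 BB E2 B0 B0 E4 88 88 CB A8 F0 A8 AE 91 CE AD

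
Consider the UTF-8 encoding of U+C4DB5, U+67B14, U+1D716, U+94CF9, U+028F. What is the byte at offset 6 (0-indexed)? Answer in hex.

0xAC

U+C4DB5 → 4-byte form F3 84 B6 B5 at offsets 0–3.
U+67B14 → 4-byte form F1 A7 AC 94 at offsets 4–7.
Offset 6 falls in char 2's range; it's byte 3 of F1 A7 AC 94 = 0xAC.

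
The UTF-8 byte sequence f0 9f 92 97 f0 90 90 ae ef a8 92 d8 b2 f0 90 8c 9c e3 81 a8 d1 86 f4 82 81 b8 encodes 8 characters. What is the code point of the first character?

Offset 0: leading byte 0xF0 = 11110000 → 4-byte char #1 = F0 9F 92 97.
Leading byte 0xF0 = 11110000 matches 11110xxx → 4-byte sequence.
Byte 1: 0xF0 = 11110000, payload 000 (3 bits).
Byte 2: 0x9F = 10011111 (10xxxxxx ✓), payload 011111.
Byte 3: 0x92 = 10010010 (10xxxxxx ✓), payload 010010.
Byte 4: 0x97 = 10010111 (10xxxxxx ✓), payload 010111.
Concatenate: 000011111010010010111 = 0x1F497 (21 bits → U+1F497).

U+1F497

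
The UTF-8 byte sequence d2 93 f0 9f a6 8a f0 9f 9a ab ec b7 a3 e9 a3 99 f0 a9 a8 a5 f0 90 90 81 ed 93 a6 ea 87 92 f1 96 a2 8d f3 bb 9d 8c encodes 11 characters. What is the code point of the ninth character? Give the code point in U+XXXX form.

U+A1D2

Offset 0: leading byte 0xD2 = 11010010 → 2-byte char #1 = D2 93.
Offset 2: leading byte 0xF0 = 11110000 → 4-byte char #2 = F0 9F A6 8A.
Offset 6: leading byte 0xF0 = 11110000 → 4-byte char #3 = F0 9F 9A AB.
Offset 10: leading byte 0xEC = 11101100 → 3-byte char #4 = EC B7 A3.
Offset 13: leading byte 0xE9 = 11101001 → 3-byte char #5 = E9 A3 99.
Offset 16: leading byte 0xF0 = 11110000 → 4-byte char #6 = F0 A9 A8 A5.
Offset 20: leading byte 0xF0 = 11110000 → 4-byte char #7 = F0 90 90 81.
Offset 24: leading byte 0xED = 11101101 → 3-byte char #8 = ED 93 A6.
Offset 27: leading byte 0xEA = 11101010 → 3-byte char #9 = EA 87 92.
Leading byte 0xEA = 11101010 matches 1110xxxx → 3-byte sequence.
Byte 1: 0xEA = 11101010, payload 1010 (4 bits).
Byte 2: 0x87 = 10000111 (10xxxxxx ✓), payload 000111.
Byte 3: 0x92 = 10010010 (10xxxxxx ✓), payload 010010.
Concatenate: 1010000111010010 = 0xA1D2 (16 bits → U+A1D2).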